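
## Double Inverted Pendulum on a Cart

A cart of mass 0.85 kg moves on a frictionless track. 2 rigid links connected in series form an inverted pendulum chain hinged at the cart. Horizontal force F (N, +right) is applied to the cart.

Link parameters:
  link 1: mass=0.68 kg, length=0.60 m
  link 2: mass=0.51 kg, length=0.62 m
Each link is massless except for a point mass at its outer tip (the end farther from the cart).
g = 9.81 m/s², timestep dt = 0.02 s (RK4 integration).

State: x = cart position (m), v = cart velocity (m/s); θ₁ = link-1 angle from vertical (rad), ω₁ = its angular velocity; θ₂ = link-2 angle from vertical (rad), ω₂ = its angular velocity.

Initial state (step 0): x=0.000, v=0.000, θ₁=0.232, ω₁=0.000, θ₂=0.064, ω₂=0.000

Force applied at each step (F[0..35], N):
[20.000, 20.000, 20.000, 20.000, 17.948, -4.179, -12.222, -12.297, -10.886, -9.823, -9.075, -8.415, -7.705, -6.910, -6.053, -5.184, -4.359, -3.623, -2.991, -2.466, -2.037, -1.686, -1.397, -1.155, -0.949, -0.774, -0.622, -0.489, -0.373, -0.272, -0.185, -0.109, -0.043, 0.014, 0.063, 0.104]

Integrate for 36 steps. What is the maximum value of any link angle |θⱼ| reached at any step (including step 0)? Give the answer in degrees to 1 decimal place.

Answer: 13.3°

Derivation:
apply F[0]=+20.000 → step 1: x=0.004, v=0.384, θ₁=0.227, ω₁=-0.492, θ₂=0.063, ω₂=-0.127
apply F[1]=+20.000 → step 2: x=0.015, v=0.773, θ₁=0.212, ω₁=-1.002, θ₂=0.059, ω₂=-0.246
apply F[2]=+20.000 → step 3: x=0.035, v=1.175, θ₁=0.187, ω₁=-1.549, θ₂=0.053, ω₂=-0.347
apply F[3]=+20.000 → step 4: x=0.062, v=1.593, θ₁=0.150, ω₁=-2.149, θ₂=0.045, ω₂=-0.421
apply F[4]=+17.948 → step 5: x=0.098, v=1.985, θ₁=0.101, ω₁=-2.738, θ₂=0.036, ω₂=-0.463
apply F[5]=-4.179 → step 6: x=0.137, v=1.876, θ₁=0.049, ω₁=-2.527, θ₂=0.027, ω₂=-0.475
apply F[6]=-12.222 → step 7: x=0.171, v=1.585, θ₁=0.003, ω₁=-2.032, θ₂=0.017, ω₂=-0.476
apply F[7]=-12.297 → step 8: x=0.200, v=1.299, θ₁=-0.033, ω₁=-1.567, θ₂=0.008, ω₂=-0.463
apply F[8]=-10.886 → step 9: x=0.224, v=1.055, θ₁=-0.060, ω₁=-1.188, θ₂=-0.001, ω₂=-0.436
apply F[9]=-9.823 → step 10: x=0.243, v=0.843, θ₁=-0.081, ω₁=-0.876, θ₂=-0.009, ω₂=-0.400
apply F[10]=-9.075 → step 11: x=0.258, v=0.655, θ₁=-0.096, ω₁=-0.612, θ₂=-0.017, ω₂=-0.356
apply F[11]=-8.415 → step 12: x=0.269, v=0.487, θ₁=-0.106, ω₁=-0.386, θ₂=-0.024, ω₂=-0.309
apply F[12]=-7.705 → step 13: x=0.277, v=0.337, θ₁=-0.112, ω₁=-0.195, θ₂=-0.029, ω₂=-0.260
apply F[13]=-6.910 → step 14: x=0.283, v=0.207, θ₁=-0.114, ω₁=-0.038, θ₂=-0.034, ω₂=-0.212
apply F[14]=-6.053 → step 15: x=0.286, v=0.098, θ₁=-0.114, ω₁=0.086, θ₂=-0.038, ω₂=-0.167
apply F[15]=-5.184 → step 16: x=0.287, v=0.008, θ₁=-0.111, ω₁=0.180, θ₂=-0.041, ω₂=-0.125
apply F[16]=-4.359 → step 17: x=0.286, v=-0.064, θ₁=-0.107, ω₁=0.246, θ₂=-0.043, ω₂=-0.087
apply F[17]=-3.623 → step 18: x=0.285, v=-0.120, θ₁=-0.101, ω₁=0.291, θ₂=-0.044, ω₂=-0.053
apply F[18]=-2.991 → step 19: x=0.282, v=-0.163, θ₁=-0.095, ω₁=0.317, θ₂=-0.045, ω₂=-0.023
apply F[19]=-2.466 → step 20: x=0.278, v=-0.196, θ₁=-0.089, ω₁=0.330, θ₂=-0.045, ω₂=0.003
apply F[20]=-2.037 → step 21: x=0.274, v=-0.221, θ₁=-0.082, ω₁=0.332, θ₂=-0.045, ω₂=0.026
apply F[21]=-1.686 → step 22: x=0.269, v=-0.239, θ₁=-0.076, ω₁=0.328, θ₂=-0.044, ω₂=0.045
apply F[22]=-1.397 → step 23: x=0.264, v=-0.252, θ₁=-0.069, ω₁=0.320, θ₂=-0.043, ω₂=0.060
apply F[23]=-1.155 → step 24: x=0.259, v=-0.261, θ₁=-0.063, ω₁=0.307, θ₂=-0.042, ω₂=0.073
apply F[24]=-0.949 → step 25: x=0.254, v=-0.267, θ₁=-0.057, ω₁=0.293, θ₂=-0.040, ω₂=0.084
apply F[25]=-0.774 → step 26: x=0.249, v=-0.271, θ₁=-0.051, ω₁=0.278, θ₂=-0.038, ω₂=0.092
apply F[26]=-0.622 → step 27: x=0.243, v=-0.272, θ₁=-0.046, ω₁=0.262, θ₂=-0.036, ω₂=0.098
apply F[27]=-0.489 → step 28: x=0.238, v=-0.272, θ₁=-0.041, ω₁=0.245, θ₂=-0.034, ω₂=0.102
apply F[28]=-0.373 → step 29: x=0.232, v=-0.270, θ₁=-0.036, ω₁=0.229, θ₂=-0.032, ω₂=0.105
apply F[29]=-0.272 → step 30: x=0.227, v=-0.267, θ₁=-0.032, ω₁=0.212, θ₂=-0.030, ω₂=0.106
apply F[30]=-0.185 → step 31: x=0.222, v=-0.263, θ₁=-0.027, ω₁=0.197, θ₂=-0.028, ω₂=0.106
apply F[31]=-0.109 → step 32: x=0.216, v=-0.259, θ₁=-0.024, ω₁=0.181, θ₂=-0.026, ω₂=0.106
apply F[32]=-0.043 → step 33: x=0.211, v=-0.254, θ₁=-0.020, ω₁=0.167, θ₂=-0.024, ω₂=0.104
apply F[33]=+0.014 → step 34: x=0.206, v=-0.249, θ₁=-0.017, ω₁=0.152, θ₂=-0.022, ω₂=0.101
apply F[34]=+0.063 → step 35: x=0.201, v=-0.243, θ₁=-0.014, ω₁=0.139, θ₂=-0.020, ω₂=0.099
apply F[35]=+0.104 → step 36: x=0.197, v=-0.237, θ₁=-0.011, ω₁=0.127, θ₂=-0.018, ω₂=0.095
Max |angle| over trajectory = 0.232 rad = 13.3°.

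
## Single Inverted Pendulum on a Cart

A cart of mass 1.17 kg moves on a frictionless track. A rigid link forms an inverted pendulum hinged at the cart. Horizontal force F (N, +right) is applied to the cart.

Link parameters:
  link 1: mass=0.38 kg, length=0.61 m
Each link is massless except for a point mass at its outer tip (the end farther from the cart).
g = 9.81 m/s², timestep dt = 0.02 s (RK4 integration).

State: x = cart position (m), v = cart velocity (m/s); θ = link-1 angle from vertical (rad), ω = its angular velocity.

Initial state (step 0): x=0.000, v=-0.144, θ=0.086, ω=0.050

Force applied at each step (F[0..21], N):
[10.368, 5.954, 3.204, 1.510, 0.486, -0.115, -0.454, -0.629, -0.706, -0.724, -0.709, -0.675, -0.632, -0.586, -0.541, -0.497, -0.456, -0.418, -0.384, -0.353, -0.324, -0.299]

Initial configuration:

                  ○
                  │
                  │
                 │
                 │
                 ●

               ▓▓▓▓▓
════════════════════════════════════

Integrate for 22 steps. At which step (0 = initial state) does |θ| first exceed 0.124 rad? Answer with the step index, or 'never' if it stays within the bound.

apply F[0]=+10.368 → step 1: x=-0.001, v=0.027, θ=0.084, ω=-0.202
apply F[1]=+5.954 → step 2: x=0.000, v=0.124, θ=0.079, ω=-0.334
apply F[2]=+3.204 → step 3: x=0.003, v=0.174, θ=0.072, ω=-0.391
apply F[3]=+1.510 → step 4: x=0.007, v=0.195, θ=0.064, ω=-0.404
apply F[4]=+0.486 → step 5: x=0.011, v=0.200, θ=0.056, ω=-0.392
apply F[5]=-0.115 → step 6: x=0.015, v=0.194, θ=0.048, ω=-0.367
apply F[6]=-0.454 → step 7: x=0.019, v=0.184, θ=0.041, ω=-0.335
apply F[7]=-0.629 → step 8: x=0.022, v=0.171, θ=0.035, ω=-0.301
apply F[8]=-0.706 → step 9: x=0.025, v=0.157, θ=0.029, ω=-0.268
apply F[9]=-0.724 → step 10: x=0.028, v=0.143, θ=0.024, ω=-0.236
apply F[10]=-0.709 → step 11: x=0.031, v=0.129, θ=0.020, ω=-0.207
apply F[11]=-0.675 → step 12: x=0.034, v=0.116, θ=0.016, ω=-0.181
apply F[12]=-0.632 → step 13: x=0.036, v=0.105, θ=0.013, ω=-0.157
apply F[13]=-0.586 → step 14: x=0.038, v=0.094, θ=0.010, ω=-0.136
apply F[14]=-0.541 → step 15: x=0.040, v=0.084, θ=0.007, ω=-0.117
apply F[15]=-0.497 → step 16: x=0.041, v=0.075, θ=0.005, ω=-0.100
apply F[16]=-0.456 → step 17: x=0.043, v=0.067, θ=0.003, ω=-0.086
apply F[17]=-0.418 → step 18: x=0.044, v=0.060, θ=0.002, ω=-0.073
apply F[18]=-0.384 → step 19: x=0.045, v=0.053, θ=0.000, ω=-0.062
apply F[19]=-0.353 → step 20: x=0.046, v=0.047, θ=-0.001, ω=-0.052
apply F[20]=-0.324 → step 21: x=0.047, v=0.042, θ=-0.002, ω=-0.044
apply F[21]=-0.299 → step 22: x=0.048, v=0.037, θ=-0.003, ω=-0.037
max |θ| = 0.086 ≤ 0.124 over all 23 states.

Answer: never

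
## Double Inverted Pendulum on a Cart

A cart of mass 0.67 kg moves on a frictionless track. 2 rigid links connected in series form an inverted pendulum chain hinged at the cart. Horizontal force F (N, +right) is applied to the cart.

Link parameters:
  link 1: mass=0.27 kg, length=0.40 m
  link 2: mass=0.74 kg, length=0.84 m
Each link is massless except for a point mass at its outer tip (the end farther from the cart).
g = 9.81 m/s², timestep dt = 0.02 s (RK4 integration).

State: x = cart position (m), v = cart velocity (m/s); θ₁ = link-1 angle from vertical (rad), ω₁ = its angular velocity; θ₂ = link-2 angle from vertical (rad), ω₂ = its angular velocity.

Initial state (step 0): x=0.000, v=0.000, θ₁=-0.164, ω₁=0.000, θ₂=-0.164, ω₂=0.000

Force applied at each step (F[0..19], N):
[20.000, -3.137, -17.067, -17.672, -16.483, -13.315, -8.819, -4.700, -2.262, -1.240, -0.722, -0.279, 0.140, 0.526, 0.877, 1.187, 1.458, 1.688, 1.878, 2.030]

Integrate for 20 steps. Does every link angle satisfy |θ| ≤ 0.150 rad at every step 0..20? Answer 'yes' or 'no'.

apply F[0]=+20.000 → step 1: x=0.006, v=0.618, θ₁=-0.180, ω₁=-1.608, θ₂=-0.164, ω₂=0.002
apply F[1]=-3.137 → step 2: x=0.018, v=0.577, θ₁=-0.212, ω₁=-1.642, θ₂=-0.164, ω₂=0.027
apply F[2]=-17.067 → step 3: x=0.025, v=0.158, θ₁=-0.237, ω₁=-0.849, θ₂=-0.162, ω₂=0.103
apply F[3]=-17.672 → step 4: x=0.024, v=-0.266, θ₁=-0.247, ω₁=-0.097, θ₂=-0.159, ω₂=0.207
apply F[4]=-16.483 → step 5: x=0.015, v=-0.656, θ₁=-0.242, ω₁=0.563, θ₂=-0.154, ω₂=0.316
apply F[5]=-13.315 → step 6: x=-0.001, v=-0.966, θ₁=-0.226, ω₁=1.058, θ₂=-0.147, ω₂=0.410
apply F[6]=-8.819 → step 7: x=-0.022, v=-1.160, θ₁=-0.202, ω₁=1.322, θ₂=-0.138, ω₂=0.479
apply F[7]=-4.700 → step 8: x=-0.046, v=-1.246, θ₁=-0.175, ω₁=1.371, θ₂=-0.128, ω₂=0.526
apply F[8]=-2.262 → step 9: x=-0.071, v=-1.270, θ₁=-0.149, ω₁=1.304, θ₂=-0.117, ω₂=0.557
apply F[9]=-1.240 → step 10: x=-0.097, v=-1.271, θ₁=-0.124, ω₁=1.210, θ₂=-0.106, ω₂=0.577
apply F[10]=-0.722 → step 11: x=-0.122, v=-1.262, θ₁=-0.100, ω₁=1.119, θ₂=-0.094, ω₂=0.586
apply F[11]=-0.279 → step 12: x=-0.147, v=-1.246, θ₁=-0.079, ω₁=1.034, θ₂=-0.082, ω₂=0.587
apply F[12]=+0.140 → step 13: x=-0.172, v=-1.223, θ₁=-0.059, ω₁=0.953, θ₂=-0.071, ω₂=0.581
apply F[13]=+0.526 → step 14: x=-0.196, v=-1.194, θ₁=-0.041, ω₁=0.874, θ₂=-0.059, ω₂=0.568
apply F[14]=+0.877 → step 15: x=-0.220, v=-1.159, θ₁=-0.024, ω₁=0.796, θ₂=-0.048, ω₂=0.551
apply F[15]=+1.187 → step 16: x=-0.242, v=-1.119, θ₁=-0.009, ω₁=0.721, θ₂=-0.037, ω₂=0.529
apply F[16]=+1.458 → step 17: x=-0.264, v=-1.075, θ₁=0.005, ω₁=0.649, θ₂=-0.027, ω₂=0.504
apply F[17]=+1.688 → step 18: x=-0.285, v=-1.027, θ₁=0.017, ω₁=0.578, θ₂=-0.017, ω₂=0.476
apply F[18]=+1.878 → step 19: x=-0.305, v=-0.978, θ₁=0.028, ω₁=0.511, θ₂=-0.008, ω₂=0.447
apply F[19]=+2.030 → step 20: x=-0.324, v=-0.927, θ₁=0.037, ω₁=0.446, θ₂=0.001, ω₂=0.416
Max |angle| over trajectory = 0.247 rad; bound = 0.150 → exceeded.

Answer: no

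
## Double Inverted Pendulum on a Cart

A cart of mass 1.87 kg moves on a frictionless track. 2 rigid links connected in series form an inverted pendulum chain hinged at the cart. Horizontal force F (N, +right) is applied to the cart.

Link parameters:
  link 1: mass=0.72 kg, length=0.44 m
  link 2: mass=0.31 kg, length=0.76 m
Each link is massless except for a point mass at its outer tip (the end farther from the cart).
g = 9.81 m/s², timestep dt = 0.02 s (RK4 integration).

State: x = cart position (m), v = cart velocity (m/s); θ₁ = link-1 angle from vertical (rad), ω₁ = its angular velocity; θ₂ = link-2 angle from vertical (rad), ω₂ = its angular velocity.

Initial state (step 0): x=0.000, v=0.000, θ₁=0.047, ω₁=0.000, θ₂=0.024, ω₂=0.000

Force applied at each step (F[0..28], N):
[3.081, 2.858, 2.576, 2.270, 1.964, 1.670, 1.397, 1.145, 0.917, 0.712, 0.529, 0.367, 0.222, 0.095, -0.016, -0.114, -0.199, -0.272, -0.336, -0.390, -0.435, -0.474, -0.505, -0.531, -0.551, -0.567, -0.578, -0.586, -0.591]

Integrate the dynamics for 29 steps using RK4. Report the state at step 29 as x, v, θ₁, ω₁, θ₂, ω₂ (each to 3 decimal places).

Answer: x=0.074, v=0.102, θ₁=-0.012, ω₁=-0.030, θ₂=-0.004, ω₂=-0.035

Derivation:
apply F[0]=+3.081 → step 1: x=0.000, v=0.028, θ₁=0.047, ω₁=-0.038, θ₂=0.024, ω₂=-0.009
apply F[1]=+2.858 → step 2: x=0.001, v=0.053, θ₁=0.046, ω₁=-0.071, θ₂=0.024, ω₂=-0.017
apply F[2]=+2.576 → step 3: x=0.002, v=0.076, θ₁=0.044, ω₁=-0.099, θ₂=0.023, ω₂=-0.025
apply F[3]=+2.270 → step 4: x=0.004, v=0.096, θ₁=0.042, ω₁=-0.120, θ₂=0.023, ω₂=-0.032
apply F[4]=+1.964 → step 5: x=0.006, v=0.112, θ₁=0.039, ω₁=-0.137, θ₂=0.022, ω₂=-0.039
apply F[5]=+1.670 → step 6: x=0.009, v=0.126, θ₁=0.036, ω₁=-0.148, θ₂=0.021, ω₂=-0.045
apply F[6]=+1.397 → step 7: x=0.011, v=0.137, θ₁=0.033, ω₁=-0.155, θ₂=0.020, ω₂=-0.050
apply F[7]=+1.145 → step 8: x=0.014, v=0.146, θ₁=0.030, ω₁=-0.159, θ₂=0.019, ω₂=-0.054
apply F[8]=+0.917 → step 9: x=0.017, v=0.153, θ₁=0.027, ω₁=-0.160, θ₂=0.018, ω₂=-0.058
apply F[9]=+0.712 → step 10: x=0.020, v=0.158, θ₁=0.024, ω₁=-0.158, θ₂=0.017, ω₂=-0.061
apply F[10]=+0.529 → step 11: x=0.023, v=0.161, θ₁=0.021, ω₁=-0.154, θ₂=0.016, ω₂=-0.063
apply F[11]=+0.367 → step 12: x=0.027, v=0.163, θ₁=0.018, ω₁=-0.149, θ₂=0.014, ω₂=-0.065
apply F[12]=+0.222 → step 13: x=0.030, v=0.164, θ₁=0.015, ω₁=-0.143, θ₂=0.013, ω₂=-0.065
apply F[13]=+0.095 → step 14: x=0.033, v=0.163, θ₁=0.012, ω₁=-0.136, θ₂=0.012, ω₂=-0.066
apply F[14]=-0.016 → step 15: x=0.036, v=0.162, θ₁=0.009, ω₁=-0.128, θ₂=0.010, ω₂=-0.066
apply F[15]=-0.114 → step 16: x=0.040, v=0.160, θ₁=0.007, ω₁=-0.120, θ₂=0.009, ω₂=-0.065
apply F[16]=-0.199 → step 17: x=0.043, v=0.157, θ₁=0.004, ω₁=-0.112, θ₂=0.008, ω₂=-0.064
apply F[17]=-0.272 → step 18: x=0.046, v=0.154, θ₁=0.002, ω₁=-0.104, θ₂=0.007, ω₂=-0.062
apply F[18]=-0.336 → step 19: x=0.049, v=0.150, θ₁=0.000, ω₁=-0.096, θ₂=0.005, ω₂=-0.061
apply F[19]=-0.390 → step 20: x=0.052, v=0.146, θ₁=-0.002, ω₁=-0.088, θ₂=0.004, ω₂=-0.059
apply F[20]=-0.435 → step 21: x=0.055, v=0.142, θ₁=-0.003, ω₁=-0.080, θ₂=0.003, ω₂=-0.057
apply F[21]=-0.474 → step 22: x=0.057, v=0.137, θ₁=-0.005, ω₁=-0.073, θ₂=0.002, ω₂=-0.054
apply F[22]=-0.505 → step 23: x=0.060, v=0.132, θ₁=-0.006, ω₁=-0.066, θ₂=0.001, ω₂=-0.052
apply F[23]=-0.531 → step 24: x=0.063, v=0.127, θ₁=-0.007, ω₁=-0.059, θ₂=-0.000, ω₂=-0.049
apply F[24]=-0.551 → step 25: x=0.065, v=0.122, θ₁=-0.009, ω₁=-0.052, θ₂=-0.001, ω₂=-0.046
apply F[25]=-0.567 → step 26: x=0.068, v=0.117, θ₁=-0.010, ω₁=-0.046, θ₂=-0.002, ω₂=-0.044
apply F[26]=-0.578 → step 27: x=0.070, v=0.112, θ₁=-0.010, ω₁=-0.041, θ₂=-0.003, ω₂=-0.041
apply F[27]=-0.586 → step 28: x=0.072, v=0.107, θ₁=-0.011, ω₁=-0.035, θ₂=-0.004, ω₂=-0.038
apply F[28]=-0.591 → step 29: x=0.074, v=0.102, θ₁=-0.012, ω₁=-0.030, θ₂=-0.004, ω₂=-0.035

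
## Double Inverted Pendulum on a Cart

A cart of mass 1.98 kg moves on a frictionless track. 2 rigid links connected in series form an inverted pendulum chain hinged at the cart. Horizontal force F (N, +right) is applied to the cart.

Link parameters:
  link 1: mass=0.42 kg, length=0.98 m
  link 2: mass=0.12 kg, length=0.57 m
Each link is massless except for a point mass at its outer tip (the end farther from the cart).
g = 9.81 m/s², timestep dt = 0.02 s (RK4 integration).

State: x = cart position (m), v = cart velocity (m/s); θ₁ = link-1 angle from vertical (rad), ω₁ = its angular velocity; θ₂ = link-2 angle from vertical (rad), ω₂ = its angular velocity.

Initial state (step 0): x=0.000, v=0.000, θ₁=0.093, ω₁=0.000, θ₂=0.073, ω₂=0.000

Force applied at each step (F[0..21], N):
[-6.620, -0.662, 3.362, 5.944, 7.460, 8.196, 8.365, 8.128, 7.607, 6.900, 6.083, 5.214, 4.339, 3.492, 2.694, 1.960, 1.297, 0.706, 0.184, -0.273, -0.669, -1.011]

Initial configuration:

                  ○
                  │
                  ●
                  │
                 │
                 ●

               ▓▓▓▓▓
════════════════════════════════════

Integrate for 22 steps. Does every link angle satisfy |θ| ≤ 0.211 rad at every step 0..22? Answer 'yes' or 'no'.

apply F[0]=-6.620 → step 1: x=-0.001, v=-0.072, θ₁=0.094, ω₁=0.093, θ₂=0.073, ω₂=-0.009
apply F[1]=-0.662 → step 2: x=-0.002, v=-0.083, θ₁=0.096, ω₁=0.125, θ₂=0.073, ω₂=-0.018
apply F[2]=+3.362 → step 3: x=-0.004, v=-0.055, θ₁=0.099, ω₁=0.116, θ₂=0.072, ω₂=-0.029
apply F[3]=+5.944 → step 4: x=-0.004, v=-0.000, θ₁=0.100, ω₁=0.082, θ₂=0.071, ω₂=-0.042
apply F[4]=+7.460 → step 5: x=-0.003, v=0.070, θ₁=0.102, ω₁=0.034, θ₂=0.070, ω₂=-0.056
apply F[5]=+8.196 → step 6: x=-0.001, v=0.147, θ₁=0.102, ω₁=-0.022, θ₂=0.069, ω₂=-0.070
apply F[6]=+8.365 → step 7: x=0.002, v=0.226, θ₁=0.101, ω₁=-0.080, θ₂=0.068, ω₂=-0.085
apply F[7]=+8.128 → step 8: x=0.008, v=0.302, θ₁=0.099, ω₁=-0.136, θ₂=0.066, ω₂=-0.100
apply F[8]=+7.607 → step 9: x=0.014, v=0.374, θ₁=0.095, ω₁=-0.188, θ₂=0.064, ω₂=-0.115
apply F[9]=+6.900 → step 10: x=0.023, v=0.439, θ₁=0.091, ω₁=-0.233, θ₂=0.061, ω₂=-0.129
apply F[10]=+6.083 → step 11: x=0.032, v=0.495, θ₁=0.086, ω₁=-0.271, θ₂=0.058, ω₂=-0.142
apply F[11]=+5.214 → step 12: x=0.042, v=0.543, θ₁=0.080, ω₁=-0.302, θ₂=0.056, ω₂=-0.154
apply F[12]=+4.339 → step 13: x=0.054, v=0.583, θ₁=0.074, ω₁=-0.325, θ₂=0.052, ω₂=-0.164
apply F[13]=+3.492 → step 14: x=0.066, v=0.615, θ₁=0.067, ω₁=-0.342, θ₂=0.049, ω₂=-0.173
apply F[14]=+2.694 → step 15: x=0.078, v=0.638, θ₁=0.060, ω₁=-0.353, θ₂=0.045, ω₂=-0.180
apply F[15]=+1.960 → step 16: x=0.091, v=0.655, θ₁=0.053, ω₁=-0.358, θ₂=0.042, ω₂=-0.186
apply F[16]=+1.297 → step 17: x=0.104, v=0.666, θ₁=0.046, ω₁=-0.358, θ₂=0.038, ω₂=-0.191
apply F[17]=+0.706 → step 18: x=0.118, v=0.670, θ₁=0.039, ω₁=-0.354, θ₂=0.034, ω₂=-0.193
apply F[18]=+0.184 → step 19: x=0.131, v=0.670, θ₁=0.032, ω₁=-0.346, θ₂=0.030, ω₂=-0.195
apply F[19]=-0.273 → step 20: x=0.144, v=0.666, θ₁=0.025, ω₁=-0.336, θ₂=0.026, ω₂=-0.195
apply F[20]=-0.669 → step 21: x=0.158, v=0.658, θ₁=0.019, ω₁=-0.324, θ₂=0.022, ω₂=-0.194
apply F[21]=-1.011 → step 22: x=0.171, v=0.647, θ₁=0.012, ω₁=-0.310, θ₂=0.019, ω₂=-0.192
Max |angle| over trajectory = 0.102 rad; bound = 0.211 → within bound.

Answer: yes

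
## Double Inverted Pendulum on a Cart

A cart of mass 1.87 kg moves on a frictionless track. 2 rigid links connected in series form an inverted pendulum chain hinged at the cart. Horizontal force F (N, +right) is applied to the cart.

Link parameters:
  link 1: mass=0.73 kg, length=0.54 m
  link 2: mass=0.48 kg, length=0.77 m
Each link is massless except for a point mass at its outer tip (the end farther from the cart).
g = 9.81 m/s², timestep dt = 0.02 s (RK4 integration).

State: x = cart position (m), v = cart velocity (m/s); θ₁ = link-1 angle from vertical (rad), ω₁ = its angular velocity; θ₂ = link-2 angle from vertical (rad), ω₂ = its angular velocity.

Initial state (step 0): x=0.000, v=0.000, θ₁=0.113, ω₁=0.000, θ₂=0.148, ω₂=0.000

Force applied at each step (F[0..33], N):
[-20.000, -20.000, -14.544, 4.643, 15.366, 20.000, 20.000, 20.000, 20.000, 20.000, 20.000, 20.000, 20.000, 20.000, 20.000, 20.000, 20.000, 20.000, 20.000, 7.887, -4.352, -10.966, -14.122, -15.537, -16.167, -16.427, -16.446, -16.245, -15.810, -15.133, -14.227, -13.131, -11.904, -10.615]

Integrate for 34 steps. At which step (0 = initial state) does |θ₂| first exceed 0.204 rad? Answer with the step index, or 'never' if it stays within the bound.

Answer: never

Derivation:
apply F[0]=-20.000 → step 1: x=-0.002, v=-0.226, θ₁=0.118, ω₁=0.451, θ₂=0.148, ω₂=0.012
apply F[1]=-20.000 → step 2: x=-0.009, v=-0.453, θ₁=0.131, ω₁=0.908, θ₂=0.148, ω₂=0.021
apply F[2]=-14.544 → step 3: x=-0.020, v=-0.623, θ₁=0.153, ω₁=1.269, θ₂=0.149, ω₂=0.023
apply F[3]=+4.643 → step 4: x=-0.032, v=-0.593, θ₁=0.178, ω₁=1.277, θ₂=0.149, ω₂=0.017
apply F[4]=+15.366 → step 5: x=-0.042, v=-0.453, θ₁=0.202, ω₁=1.102, θ₂=0.150, ω₂=-0.001
apply F[5]=+20.000 → step 6: x=-0.050, v=-0.269, θ₁=0.222, ω₁=0.863, θ₂=0.149, ω₂=-0.031
apply F[6]=+20.000 → step 7: x=-0.053, v=-0.088, θ₁=0.237, ω₁=0.641, θ₂=0.148, ω₂=-0.070
apply F[7]=+20.000 → step 8: x=-0.053, v=0.090, θ₁=0.247, ω₁=0.434, θ₂=0.146, ω₂=-0.116
apply F[8]=+20.000 → step 9: x=-0.050, v=0.267, θ₁=0.254, ω₁=0.237, θ₂=0.144, ω₂=-0.169
apply F[9]=+20.000 → step 10: x=-0.043, v=0.443, θ₁=0.257, ω₁=0.045, θ₂=0.140, ω₂=-0.226
apply F[10]=+20.000 → step 11: x=-0.032, v=0.618, θ₁=0.256, ω₁=-0.144, θ₂=0.134, ω₂=-0.285
apply F[11]=+20.000 → step 12: x=-0.018, v=0.795, θ₁=0.251, ω₁=-0.335, θ₂=0.128, ω₂=-0.346
apply F[12]=+20.000 → step 13: x=-0.000, v=0.973, θ₁=0.242, ω₁=-0.532, θ₂=0.121, ω₂=-0.406
apply F[13]=+20.000 → step 14: x=0.021, v=1.152, θ₁=0.230, ω₁=-0.738, θ₂=0.112, ω₂=-0.464
apply F[14]=+20.000 → step 15: x=0.046, v=1.335, θ₁=0.213, ω₁=-0.958, θ₂=0.102, ω₂=-0.519
apply F[15]=+20.000 → step 16: x=0.075, v=1.521, θ₁=0.191, ω₁=-1.195, θ₂=0.091, ω₂=-0.567
apply F[16]=+20.000 → step 17: x=0.107, v=1.711, θ₁=0.165, ω₁=-1.455, θ₂=0.079, ω₂=-0.608
apply F[17]=+20.000 → step 18: x=0.143, v=1.907, θ₁=0.133, ω₁=-1.741, θ₂=0.067, ω₂=-0.640
apply F[18]=+20.000 → step 19: x=0.183, v=2.108, θ₁=0.095, ω₁=-2.058, θ₂=0.054, ω₂=-0.660
apply F[19]=+7.887 → step 20: x=0.226, v=2.185, θ₁=0.053, ω₁=-2.169, θ₂=0.041, ω₂=-0.669
apply F[20]=-4.352 → step 21: x=0.269, v=2.135, θ₁=0.010, ω₁=-2.066, θ₂=0.027, ω₂=-0.668
apply F[21]=-10.966 → step 22: x=0.311, v=2.019, θ₁=-0.029, ω₁=-1.860, θ₂=0.014, ω₂=-0.658
apply F[22]=-14.122 → step 23: x=0.350, v=1.873, θ₁=-0.063, ω₁=-1.617, θ₂=0.001, ω₂=-0.639
apply F[23]=-15.537 → step 24: x=0.386, v=1.716, θ₁=-0.093, ω₁=-1.372, θ₂=-0.012, ω₂=-0.610
apply F[24]=-16.167 → step 25: x=0.418, v=1.556, θ₁=-0.118, ω₁=-1.137, θ₂=-0.023, ω₂=-0.573
apply F[25]=-16.427 → step 26: x=0.448, v=1.397, θ₁=-0.139, ω₁=-0.915, θ₂=-0.034, ω₂=-0.530
apply F[26]=-16.446 → step 27: x=0.474, v=1.241, θ₁=-0.155, ω₁=-0.709, θ₂=-0.045, ω₂=-0.483
apply F[27]=-16.245 → step 28: x=0.498, v=1.089, θ₁=-0.167, ω₁=-0.518, θ₂=-0.054, ω₂=-0.432
apply F[28]=-15.810 → step 29: x=0.518, v=0.944, θ₁=-0.176, ω₁=-0.344, θ₂=-0.062, ω₂=-0.379
apply F[29]=-15.133 → step 30: x=0.535, v=0.807, θ₁=-0.181, ω₁=-0.188, θ₂=-0.069, ω₂=-0.327
apply F[30]=-14.227 → step 31: x=0.550, v=0.680, θ₁=-0.184, ω₁=-0.051, θ₂=-0.075, ω₂=-0.276
apply F[31]=-13.131 → step 32: x=0.563, v=0.564, θ₁=-0.183, ω₁=0.066, θ₂=-0.080, ω₂=-0.228
apply F[32]=-11.904 → step 33: x=0.573, v=0.461, θ₁=-0.181, ω₁=0.161, θ₂=-0.084, ω₂=-0.183
apply F[33]=-10.615 → step 34: x=0.581, v=0.372, θ₁=-0.177, ω₁=0.236, θ₂=-0.087, ω₂=-0.141
max |θ₂| = 0.150 ≤ 0.204 over all 35 states.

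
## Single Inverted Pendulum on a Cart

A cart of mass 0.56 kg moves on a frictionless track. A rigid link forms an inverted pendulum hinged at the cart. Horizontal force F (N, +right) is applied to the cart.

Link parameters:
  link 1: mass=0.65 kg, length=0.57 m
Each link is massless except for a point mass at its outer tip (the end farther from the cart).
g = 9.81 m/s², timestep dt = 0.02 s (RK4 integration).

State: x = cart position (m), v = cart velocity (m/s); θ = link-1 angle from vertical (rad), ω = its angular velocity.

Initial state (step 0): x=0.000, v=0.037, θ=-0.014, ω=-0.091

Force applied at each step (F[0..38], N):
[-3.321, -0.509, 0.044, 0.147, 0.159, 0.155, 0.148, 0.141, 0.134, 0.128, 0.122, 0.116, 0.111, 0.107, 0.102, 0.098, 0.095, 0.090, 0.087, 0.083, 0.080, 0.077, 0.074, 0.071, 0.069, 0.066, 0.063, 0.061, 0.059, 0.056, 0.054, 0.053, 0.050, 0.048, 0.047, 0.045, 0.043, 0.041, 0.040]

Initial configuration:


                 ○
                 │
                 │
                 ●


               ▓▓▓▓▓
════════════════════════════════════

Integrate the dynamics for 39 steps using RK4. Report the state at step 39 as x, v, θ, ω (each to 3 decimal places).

apply F[0]=-3.321 → step 1: x=-0.000, v=-0.078, θ=-0.014, ω=0.106
apply F[1]=-0.509 → step 2: x=-0.002, v=-0.094, θ=-0.011, ω=0.129
apply F[2]=+0.044 → step 3: x=-0.004, v=-0.090, θ=-0.009, ω=0.118
apply F[3]=+0.147 → step 4: x=-0.006, v=-0.083, θ=-0.007, ω=0.103
apply F[4]=+0.159 → step 5: x=-0.007, v=-0.076, θ=-0.005, ω=0.089
apply F[5]=+0.155 → step 6: x=-0.009, v=-0.069, θ=-0.003, ω=0.076
apply F[6]=+0.148 → step 7: x=-0.010, v=-0.063, θ=-0.002, ω=0.065
apply F[7]=+0.141 → step 8: x=-0.011, v=-0.058, θ=-0.001, ω=0.056
apply F[8]=+0.134 → step 9: x=-0.012, v=-0.053, θ=0.000, ω=0.047
apply F[9]=+0.128 → step 10: x=-0.013, v=-0.049, θ=0.001, ω=0.040
apply F[10]=+0.122 → step 11: x=-0.014, v=-0.045, θ=0.002, ω=0.033
apply F[11]=+0.116 → step 12: x=-0.015, v=-0.041, θ=0.003, ω=0.028
apply F[12]=+0.111 → step 13: x=-0.016, v=-0.038, θ=0.003, ω=0.023
apply F[13]=+0.107 → step 14: x=-0.017, v=-0.035, θ=0.004, ω=0.019
apply F[14]=+0.102 → step 15: x=-0.017, v=-0.032, θ=0.004, ω=0.015
apply F[15]=+0.098 → step 16: x=-0.018, v=-0.030, θ=0.004, ω=0.012
apply F[16]=+0.095 → step 17: x=-0.019, v=-0.027, θ=0.004, ω=0.009
apply F[17]=+0.090 → step 18: x=-0.019, v=-0.025, θ=0.005, ω=0.007
apply F[18]=+0.087 → step 19: x=-0.020, v=-0.023, θ=0.005, ω=0.005
apply F[19]=+0.083 → step 20: x=-0.020, v=-0.021, θ=0.005, ω=0.003
apply F[20]=+0.080 → step 21: x=-0.020, v=-0.019, θ=0.005, ω=0.002
apply F[21]=+0.077 → step 22: x=-0.021, v=-0.017, θ=0.005, ω=0.000
apply F[22]=+0.074 → step 23: x=-0.021, v=-0.016, θ=0.005, ω=-0.001
apply F[23]=+0.071 → step 24: x=-0.021, v=-0.014, θ=0.005, ω=-0.002
apply F[24]=+0.069 → step 25: x=-0.022, v=-0.013, θ=0.005, ω=-0.003
apply F[25]=+0.066 → step 26: x=-0.022, v=-0.012, θ=0.005, ω=-0.003
apply F[26]=+0.063 → step 27: x=-0.022, v=-0.011, θ=0.005, ω=-0.004
apply F[27]=+0.061 → step 28: x=-0.022, v=-0.009, θ=0.004, ω=-0.004
apply F[28]=+0.059 → step 29: x=-0.023, v=-0.008, θ=0.004, ω=-0.005
apply F[29]=+0.056 → step 30: x=-0.023, v=-0.007, θ=0.004, ω=-0.005
apply F[30]=+0.054 → step 31: x=-0.023, v=-0.006, θ=0.004, ω=-0.005
apply F[31]=+0.053 → step 32: x=-0.023, v=-0.005, θ=0.004, ω=-0.005
apply F[32]=+0.050 → step 33: x=-0.023, v=-0.005, θ=0.004, ω=-0.005
apply F[33]=+0.048 → step 34: x=-0.023, v=-0.004, θ=0.004, ω=-0.006
apply F[34]=+0.047 → step 35: x=-0.023, v=-0.003, θ=0.004, ω=-0.006
apply F[35]=+0.045 → step 36: x=-0.023, v=-0.002, θ=0.004, ω=-0.006
apply F[36]=+0.043 → step 37: x=-0.023, v=-0.001, θ=0.004, ω=-0.006
apply F[37]=+0.041 → step 38: x=-0.023, v=-0.001, θ=0.003, ω=-0.006
apply F[38]=+0.040 → step 39: x=-0.023, v=-0.000, θ=0.003, ω=-0.006

Answer: x=-0.023, v=-0.000, θ=0.003, ω=-0.006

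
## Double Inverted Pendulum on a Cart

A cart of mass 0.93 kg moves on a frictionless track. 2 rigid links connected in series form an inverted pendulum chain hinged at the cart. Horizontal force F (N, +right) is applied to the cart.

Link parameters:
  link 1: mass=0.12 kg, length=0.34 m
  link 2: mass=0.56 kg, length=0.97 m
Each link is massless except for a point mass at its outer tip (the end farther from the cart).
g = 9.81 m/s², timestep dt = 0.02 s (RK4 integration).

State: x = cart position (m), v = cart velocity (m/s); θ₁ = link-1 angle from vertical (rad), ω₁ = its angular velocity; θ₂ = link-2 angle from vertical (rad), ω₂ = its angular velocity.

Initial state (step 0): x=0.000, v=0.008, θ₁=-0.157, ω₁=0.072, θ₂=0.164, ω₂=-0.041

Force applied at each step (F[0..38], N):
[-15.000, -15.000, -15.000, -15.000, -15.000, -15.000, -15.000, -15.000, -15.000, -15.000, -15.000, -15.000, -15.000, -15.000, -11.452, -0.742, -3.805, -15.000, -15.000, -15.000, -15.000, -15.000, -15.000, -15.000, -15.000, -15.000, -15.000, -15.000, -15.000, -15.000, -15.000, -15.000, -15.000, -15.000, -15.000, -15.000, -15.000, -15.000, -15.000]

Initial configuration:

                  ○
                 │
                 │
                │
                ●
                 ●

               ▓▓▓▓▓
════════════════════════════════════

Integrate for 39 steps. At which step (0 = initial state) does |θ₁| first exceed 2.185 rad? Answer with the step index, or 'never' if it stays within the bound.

Answer: 31

Derivation:
apply F[0]=-15.000 → step 1: x=-0.003, v=-0.296, θ₁=-0.154, ω₁=0.191, θ₂=0.166, ω₂=0.262
apply F[1]=-15.000 → step 2: x=-0.012, v=-0.601, θ₁=-0.149, ω₁=0.327, θ₂=0.174, ω₂=0.560
apply F[2]=-15.000 → step 3: x=-0.027, v=-0.907, θ₁=-0.141, ω₁=0.494, θ₂=0.189, ω₂=0.851
apply F[3]=-15.000 → step 4: x=-0.048, v=-1.215, θ₁=-0.129, ω₁=0.711, θ₂=0.208, ω₂=1.130
apply F[4]=-15.000 → step 5: x=-0.076, v=-1.526, θ₁=-0.112, ω₁=0.996, θ₂=0.234, ω₂=1.391
apply F[5]=-15.000 → step 6: x=-0.109, v=-1.840, θ₁=-0.089, ω₁=1.370, θ₂=0.264, ω₂=1.627
apply F[6]=-15.000 → step 7: x=-0.149, v=-2.157, θ₁=-0.057, ω₁=1.860, θ₂=0.299, ω₂=1.830
apply F[7]=-15.000 → step 8: x=-0.195, v=-2.477, θ₁=-0.013, ω₁=2.496, θ₂=0.337, ω₂=1.987
apply F[8]=-15.000 → step 9: x=-0.248, v=-2.800, θ₁=0.044, ω₁=3.315, θ₂=0.378, ω₂=2.079
apply F[9]=-15.000 → step 10: x=-0.307, v=-3.123, θ₁=0.121, ω₁=4.360, θ₂=0.419, ω₂=2.084
apply F[10]=-15.000 → step 11: x=-0.373, v=-3.436, θ₁=0.221, ω₁=5.663, θ₂=0.460, ω₂=1.976
apply F[11]=-15.000 → step 12: x=-0.445, v=-3.718, θ₁=0.349, ω₁=7.144, θ₂=0.498, ω₂=1.763
apply F[12]=-15.000 → step 13: x=-0.521, v=-3.933, θ₁=0.505, ω₁=8.382, θ₂=0.531, ω₂=1.587
apply F[13]=-15.000 → step 14: x=-0.601, v=-4.070, θ₁=0.678, ω₁=8.755, θ₂=0.563, ω₂=1.705
apply F[14]=-11.452 → step 15: x=-0.683, v=-4.121, θ₁=0.849, ω₁=8.292, θ₂=0.601, ω₂=2.112
apply F[15]=-0.742 → step 16: x=-0.765, v=-4.011, θ₁=1.008, ω₁=7.640, θ₂=0.647, ω₂=2.489
apply F[16]=-3.805 → step 17: x=-0.844, v=-3.966, θ₁=1.154, ω₁=6.971, θ₂=0.701, ω₂=2.943
apply F[17]=-15.000 → step 18: x=-0.925, v=-4.115, θ₁=1.284, ω₁=5.986, θ₂=0.767, ω₂=3.635
apply F[18]=-15.000 → step 19: x=-1.009, v=-4.269, θ₁=1.393, ω₁=4.841, θ₂=0.847, ω₂=4.342
apply F[19]=-15.000 → step 20: x=-1.096, v=-4.417, θ₁=1.476, ω₁=3.466, θ₂=0.941, ω₂=5.071
apply F[20]=-15.000 → step 21: x=-1.186, v=-4.541, θ₁=1.529, ω₁=1.790, θ₂=1.050, ω₂=5.848
apply F[21]=-15.000 → step 22: x=-1.277, v=-4.605, θ₁=1.546, ω₁=-0.217, θ₂=1.175, ω₂=6.702
apply F[22]=-15.000 → step 23: x=-1.369, v=-4.542, θ₁=1.520, ω₁=-2.269, θ₂=1.318, ω₂=7.566
apply F[23]=-15.000 → step 24: x=-1.458, v=-4.319, θ₁=1.464, ω₁=-2.973, θ₂=1.475, ω₂=7.975
apply F[24]=-15.000 → step 25: x=-1.542, v=-4.118, θ₁=1.420, ω₁=-1.068, θ₂=1.631, ω₂=7.507
apply F[25]=-15.000 → step 26: x=-1.624, v=-4.068, θ₁=1.429, ω₁=2.013, θ₂=1.773, ω₂=6.676
apply F[26]=-15.000 → step 27: x=-1.705, v=-4.091, θ₁=1.501, ω₁=5.202, θ₂=1.898, ω₂=5.789
apply F[27]=-15.000 → step 28: x=-1.787, v=-4.091, θ₁=1.637, ω₁=8.407, θ₂=2.004, ω₂=4.813
apply F[28]=-15.000 → step 29: x=-1.868, v=-3.971, θ₁=1.838, ω₁=11.771, θ₂=2.089, ω₂=3.712
apply F[29]=-15.000 → step 30: x=-1.944, v=-3.612, θ₁=2.106, ω₁=14.815, θ₂=2.153, ω₂=2.842
apply F[30]=-15.000 → step 31: x=-2.012, v=-3.149, θ₁=2.408, ω₁=14.635, θ₂=2.214, ω₂=3.461
apply F[31]=-15.000 → step 32: x=-2.073, v=-3.013, θ₁=2.667, ω₁=10.955, θ₂=2.300, ω₂=5.265
apply F[32]=-15.000 → step 33: x=-2.134, v=-3.127, θ₁=2.841, ω₁=6.385, θ₂=2.423, ω₂=7.008
apply F[33]=-15.000 → step 34: x=-2.198, v=-3.312, θ₁=2.919, ω₁=1.283, θ₂=2.580, ω₂=8.678
apply F[34]=-15.000 → step 35: x=-2.266, v=-3.411, θ₁=2.890, ω₁=-3.822, θ₂=2.772, ω₂=10.416
apply F[35]=-15.000 → step 36: x=-2.333, v=-3.318, θ₁=2.814, ω₁=-2.570, θ₂=2.982, ω₂=10.122
apply F[36]=-15.000 → step 37: x=-2.400, v=-3.361, θ₁=2.813, ω₁=2.513, θ₂=3.167, ω₂=8.373
apply F[37]=-15.000 → step 38: x=-2.468, v=-3.529, θ₁=2.908, ω₁=6.792, θ₂=3.318, ω₂=6.729
apply F[38]=-15.000 → step 39: x=-2.541, v=-3.769, θ₁=3.081, ω₁=10.449, θ₂=3.436, ω₂=5.055
|θ₁| = 2.408 > 2.185 first at step 31.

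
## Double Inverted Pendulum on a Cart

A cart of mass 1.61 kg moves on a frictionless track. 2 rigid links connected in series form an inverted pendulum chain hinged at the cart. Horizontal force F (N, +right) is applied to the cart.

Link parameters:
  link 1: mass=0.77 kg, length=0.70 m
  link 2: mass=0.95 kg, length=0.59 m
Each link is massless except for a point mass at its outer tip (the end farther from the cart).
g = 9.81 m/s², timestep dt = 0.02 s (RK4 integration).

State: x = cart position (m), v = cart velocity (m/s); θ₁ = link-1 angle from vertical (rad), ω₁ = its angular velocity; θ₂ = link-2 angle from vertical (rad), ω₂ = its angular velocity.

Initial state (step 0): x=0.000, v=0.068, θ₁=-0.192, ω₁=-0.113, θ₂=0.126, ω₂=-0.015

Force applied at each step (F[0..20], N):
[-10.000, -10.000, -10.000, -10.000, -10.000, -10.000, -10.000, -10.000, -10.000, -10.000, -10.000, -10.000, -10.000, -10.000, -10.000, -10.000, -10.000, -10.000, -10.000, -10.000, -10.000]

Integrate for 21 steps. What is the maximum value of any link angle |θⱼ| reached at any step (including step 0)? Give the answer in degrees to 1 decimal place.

apply F[0]=-10.000 → step 1: x=0.000, v=-0.018, θ₁=-0.195, ω₁=-0.144, θ₂=0.128, ω₂=0.206
apply F[1]=-10.000 → step 2: x=-0.001, v=-0.104, θ₁=-0.198, ω₁=-0.177, θ₂=0.134, ω₂=0.431
apply F[2]=-10.000 → step 3: x=-0.004, v=-0.189, θ₁=-0.202, ω₁=-0.212, θ₂=0.145, ω₂=0.660
apply F[3]=-10.000 → step 4: x=-0.008, v=-0.275, θ₁=-0.206, ω₁=-0.250, θ₂=0.161, ω₂=0.896
apply F[4]=-10.000 → step 5: x=-0.015, v=-0.361, θ₁=-0.212, ω₁=-0.290, θ₂=0.181, ω₂=1.138
apply F[5]=-10.000 → step 6: x=-0.023, v=-0.447, θ₁=-0.218, ω₁=-0.330, θ₂=0.206, ω₂=1.389
apply F[6]=-10.000 → step 7: x=-0.033, v=-0.534, θ₁=-0.225, ω₁=-0.370, θ₂=0.237, ω₂=1.647
apply F[7]=-10.000 → step 8: x=-0.044, v=-0.622, θ₁=-0.233, ω₁=-0.406, θ₂=0.272, ω₂=1.911
apply F[8]=-10.000 → step 9: x=-0.057, v=-0.711, θ₁=-0.241, ω₁=-0.437, θ₂=0.313, ω₂=2.181
apply F[9]=-10.000 → step 10: x=-0.073, v=-0.801, θ₁=-0.250, ω₁=-0.459, θ₂=0.359, ω₂=2.454
apply F[10]=-10.000 → step 11: x=-0.089, v=-0.892, θ₁=-0.259, ω₁=-0.468, θ₂=0.411, ω₂=2.728
apply F[11]=-10.000 → step 12: x=-0.108, v=-0.985, θ₁=-0.269, ω₁=-0.461, θ₂=0.469, ω₂=3.002
apply F[12]=-10.000 → step 13: x=-0.129, v=-1.080, θ₁=-0.278, ω₁=-0.434, θ₂=0.531, ω₂=3.275
apply F[13]=-10.000 → step 14: x=-0.151, v=-1.176, θ₁=-0.286, ω₁=-0.383, θ₂=0.600, ω₂=3.548
apply F[14]=-10.000 → step 15: x=-0.176, v=-1.272, θ₁=-0.293, ω₁=-0.306, θ₂=0.673, ω₂=3.820
apply F[15]=-10.000 → step 16: x=-0.202, v=-1.370, θ₁=-0.298, ω₁=-0.199, θ₂=0.752, ω₂=4.093
apply F[16]=-10.000 → step 17: x=-0.231, v=-1.468, θ₁=-0.301, ω₁=-0.058, θ₂=0.837, ω₂=4.371
apply F[17]=-10.000 → step 18: x=-0.261, v=-1.567, θ₁=-0.300, ω₁=0.119, θ₂=0.927, ω₂=4.654
apply F[18]=-10.000 → step 19: x=-0.293, v=-1.666, θ₁=-0.296, ω₁=0.337, θ₂=1.023, ω₂=4.947
apply F[19]=-10.000 → step 20: x=-0.328, v=-1.765, θ₁=-0.286, ω₁=0.600, θ₂=1.125, ω₂=5.250
apply F[20]=-10.000 → step 21: x=-0.364, v=-1.864, θ₁=-0.271, ω₁=0.913, θ₂=1.233, ω₂=5.567
Max |angle| over trajectory = 1.233 rad = 70.7°.

Answer: 70.7°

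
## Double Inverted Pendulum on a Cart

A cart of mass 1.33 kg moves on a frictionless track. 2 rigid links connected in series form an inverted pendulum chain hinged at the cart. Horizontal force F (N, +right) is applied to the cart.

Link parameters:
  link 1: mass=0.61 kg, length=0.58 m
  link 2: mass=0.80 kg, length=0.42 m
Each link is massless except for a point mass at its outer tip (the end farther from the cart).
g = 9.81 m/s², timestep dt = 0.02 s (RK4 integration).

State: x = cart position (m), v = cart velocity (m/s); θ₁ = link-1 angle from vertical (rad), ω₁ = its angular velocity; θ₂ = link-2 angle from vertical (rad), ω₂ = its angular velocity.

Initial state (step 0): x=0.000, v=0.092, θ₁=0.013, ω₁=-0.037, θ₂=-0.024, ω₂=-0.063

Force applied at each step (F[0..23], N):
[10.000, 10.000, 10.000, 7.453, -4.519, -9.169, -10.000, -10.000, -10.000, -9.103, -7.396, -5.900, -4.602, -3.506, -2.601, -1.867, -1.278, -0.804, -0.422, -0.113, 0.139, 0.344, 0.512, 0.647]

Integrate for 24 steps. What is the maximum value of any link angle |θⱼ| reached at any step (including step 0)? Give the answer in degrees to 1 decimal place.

apply F[0]=+10.000 → step 1: x=0.003, v=0.240, θ₁=0.010, ω₁=-0.272, θ₂=-0.026, ω₂=-0.103
apply F[1]=+10.000 → step 2: x=0.010, v=0.389, θ₁=0.002, ω₁=-0.512, θ₂=-0.028, ω₂=-0.138
apply F[2]=+10.000 → step 3: x=0.019, v=0.540, θ₁=-0.011, ω₁=-0.763, θ₂=-0.031, ω₂=-0.165
apply F[3]=+7.453 → step 4: x=0.031, v=0.656, θ₁=-0.028, ω₁=-0.963, θ₂=-0.035, ω₂=-0.180
apply F[4]=-4.519 → step 5: x=0.043, v=0.595, θ₁=-0.046, ω₁=-0.871, θ₂=-0.038, ω₂=-0.179
apply F[5]=-9.169 → step 6: x=0.054, v=0.469, θ₁=-0.062, ω₁=-0.678, θ₂=-0.042, ω₂=-0.163
apply F[6]=-10.000 → step 7: x=0.062, v=0.333, θ₁=-0.073, ω₁=-0.478, θ₂=-0.045, ω₂=-0.136
apply F[7]=-10.000 → step 8: x=0.067, v=0.199, θ₁=-0.081, ω₁=-0.289, θ₂=-0.047, ω₂=-0.101
apply F[8]=-10.000 → step 9: x=0.070, v=0.067, θ₁=-0.085, ω₁=-0.106, θ₂=-0.049, ω₂=-0.061
apply F[9]=-9.103 → step 10: x=0.070, v=-0.052, θ₁=-0.085, ω₁=0.052, θ₂=-0.050, ω₂=-0.021
apply F[10]=-7.396 → step 11: x=0.068, v=-0.145, θ₁=-0.083, ω₁=0.167, θ₂=-0.050, ω₂=0.018
apply F[11]=-5.900 → step 12: x=0.065, v=-0.216, θ₁=-0.079, ω₁=0.248, θ₂=-0.049, ω₂=0.053
apply F[12]=-4.602 → step 13: x=0.060, v=-0.269, θ₁=-0.073, ω₁=0.301, θ₂=-0.047, ω₂=0.084
apply F[13]=-3.506 → step 14: x=0.054, v=-0.307, θ₁=-0.067, ω₁=0.332, θ₂=-0.045, ω₂=0.110
apply F[14]=-2.601 → step 15: x=0.048, v=-0.333, θ₁=-0.060, ω₁=0.346, θ₂=-0.043, ω₂=0.131
apply F[15]=-1.867 → step 16: x=0.041, v=-0.349, θ₁=-0.053, ω₁=0.348, θ₂=-0.040, ω₂=0.148
apply F[16]=-1.278 → step 17: x=0.034, v=-0.358, θ₁=-0.047, ω₁=0.342, θ₂=-0.037, ω₂=0.160
apply F[17]=-0.804 → step 18: x=0.026, v=-0.362, θ₁=-0.040, ω₁=0.329, θ₂=-0.034, ω₂=0.168
apply F[18]=-0.422 → step 19: x=0.019, v=-0.360, θ₁=-0.033, ω₁=0.313, θ₂=-0.030, ω₂=0.173
apply F[19]=-0.113 → step 20: x=0.012, v=-0.356, θ₁=-0.027, ω₁=0.294, θ₂=-0.027, ω₂=0.174
apply F[20]=+0.139 → step 21: x=0.005, v=-0.349, θ₁=-0.022, ω₁=0.274, θ₂=-0.024, ω₂=0.173
apply F[21]=+0.344 → step 22: x=-0.002, v=-0.339, θ₁=-0.016, ω₁=0.253, θ₂=-0.020, ω₂=0.171
apply F[22]=+0.512 → step 23: x=-0.009, v=-0.329, θ₁=-0.012, ω₁=0.232, θ₂=-0.017, ω₂=0.166
apply F[23]=+0.647 → step 24: x=-0.015, v=-0.317, θ₁=-0.007, ω₁=0.211, θ₂=-0.013, ω₂=0.160
Max |angle| over trajectory = 0.085 rad = 4.9°.

Answer: 4.9°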